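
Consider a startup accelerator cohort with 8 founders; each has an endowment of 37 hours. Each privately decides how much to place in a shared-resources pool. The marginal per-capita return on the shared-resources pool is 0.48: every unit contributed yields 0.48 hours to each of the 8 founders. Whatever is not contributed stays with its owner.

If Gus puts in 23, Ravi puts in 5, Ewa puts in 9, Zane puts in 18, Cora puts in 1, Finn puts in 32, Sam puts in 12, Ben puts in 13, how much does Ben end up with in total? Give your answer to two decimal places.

Total contributed: 23 + 5 + 9 + 18 + 1 + 32 + 12 + 13 = 113.
Each receives 0.48 × 113 = 54.24 from the shared-resources pool.
Ben keeps 37 − 13 = 24, so Ben's payoff is 24 + 54.24 = 78.24.

78.24 hours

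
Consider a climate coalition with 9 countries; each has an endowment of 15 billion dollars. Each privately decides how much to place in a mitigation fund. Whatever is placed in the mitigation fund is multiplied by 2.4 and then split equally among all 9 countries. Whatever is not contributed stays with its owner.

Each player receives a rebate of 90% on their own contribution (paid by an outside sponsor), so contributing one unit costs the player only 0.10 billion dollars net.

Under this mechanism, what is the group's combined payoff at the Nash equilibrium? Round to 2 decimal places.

The effective private return per unit is now (2.4/9) / 0.10 = 2.6667 > 1, so every player's dominant strategy flips to full contribution.
At the Nash equilibrium everyone contributes 15. Group total payoff = 9 × (15 × 0.90 + 2.4 × 15) = 445.50.

445.50 billion dollars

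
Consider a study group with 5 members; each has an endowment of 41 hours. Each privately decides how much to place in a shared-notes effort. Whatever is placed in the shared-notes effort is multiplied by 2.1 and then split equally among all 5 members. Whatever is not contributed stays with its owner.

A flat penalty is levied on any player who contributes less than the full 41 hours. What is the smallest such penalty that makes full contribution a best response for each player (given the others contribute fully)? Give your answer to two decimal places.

Given the others contribute fully, the best deviation is to contribute 0 (any partial contribution still incurs the fine and gives up units whose private return 0.4200 is below 1).
Deviating from 41 to 0 saves 41 hours but forfeits the deviator's share of the drop in the shared-notes effort: 2.1/5 × 41 = 17.22.
So the deviation gain is 41 − 17.22 = 23.78, and the fine must be at least 23.78 hours to wipe it out.

23.78 hours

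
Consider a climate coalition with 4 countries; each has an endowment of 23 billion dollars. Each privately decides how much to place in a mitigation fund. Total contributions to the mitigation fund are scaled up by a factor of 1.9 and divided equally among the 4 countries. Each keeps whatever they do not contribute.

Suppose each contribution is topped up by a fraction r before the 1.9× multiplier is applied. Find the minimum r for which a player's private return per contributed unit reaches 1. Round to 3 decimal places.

With matching at rate r, one contributed unit becomes (1 + r) in the mitigation fund and returns 1.9 × (1 + r) / 4 to the contributor.
Setting this equal to 1: 1 + r = 4/1.9 = 2.1053.
So the minimum matching rate is r = 2.1053 − 1 = 1.105.

1.105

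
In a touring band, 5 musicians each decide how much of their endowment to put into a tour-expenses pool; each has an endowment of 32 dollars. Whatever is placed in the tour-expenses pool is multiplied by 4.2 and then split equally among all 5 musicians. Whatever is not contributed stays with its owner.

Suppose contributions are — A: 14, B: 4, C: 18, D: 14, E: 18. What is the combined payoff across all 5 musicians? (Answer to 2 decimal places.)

Total contributed: 14 + 4 + 18 + 14 + 18 = 68; total kept: 5 × 32 − 68 = 92.
The tour-expenses pool pays out 4.2 × 68 = 285.60 in aggregate.
Group total = 92 + 285.60 = 377.60.

377.60 dollars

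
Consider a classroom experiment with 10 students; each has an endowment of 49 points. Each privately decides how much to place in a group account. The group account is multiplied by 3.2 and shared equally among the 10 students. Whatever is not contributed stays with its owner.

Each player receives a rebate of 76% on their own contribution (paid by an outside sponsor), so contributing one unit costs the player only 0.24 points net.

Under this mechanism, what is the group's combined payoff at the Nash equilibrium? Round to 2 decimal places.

Under the mechanism each unit contributed yields (3.2/10) / 0.24 = 1.3333 back to its contributor per unit of net cost, which exceeds 1, making full contribution the dominant choice for everyone.
At the Nash equilibrium everyone contributes 49. Group total payoff = 10 × (49 × 0.76 + 3.2 × 49) = 1940.40.

1940.40 points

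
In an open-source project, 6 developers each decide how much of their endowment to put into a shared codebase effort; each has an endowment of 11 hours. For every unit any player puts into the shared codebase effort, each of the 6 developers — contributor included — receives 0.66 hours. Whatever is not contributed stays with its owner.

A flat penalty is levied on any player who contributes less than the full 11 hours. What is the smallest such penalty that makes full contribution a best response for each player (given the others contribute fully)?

Given the others contribute fully, the best deviation is to contribute 0 (any partial contribution still incurs the fine and gives up units whose private return 0.66 is below 1).
Deviating from 11 to 0 saves 11 hours but forfeits the deviator's share of the drop in the shared codebase effort: 0.66 × 11 = 7.26.
So the deviation gain is 11 − 7.26 = 3.74, and the fine must be at least 3.74 hours to wipe it out.

3.74 hours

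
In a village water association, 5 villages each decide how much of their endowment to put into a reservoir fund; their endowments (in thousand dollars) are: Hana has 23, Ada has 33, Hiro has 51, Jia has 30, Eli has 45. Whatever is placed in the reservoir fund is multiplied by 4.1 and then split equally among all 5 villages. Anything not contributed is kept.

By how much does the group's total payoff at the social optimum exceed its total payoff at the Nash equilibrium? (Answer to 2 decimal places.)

564.20 thousand dollars

The private return per contributed unit is 4.1/5 = 0.8200 < 1 for every player regardless of endowment, so the Nash equilibrium is zero contribution and the group total is Σ E_j = 23 + 33 + 51 + 30 + 45 = 182.
Each contributed unit returns 4.100 to the group, so the social optimum is full contribution by everyone: group total = 4.100 × 182 = 746.20.
Efficiency loss = (4.100 − 1) × 182 = 564.20.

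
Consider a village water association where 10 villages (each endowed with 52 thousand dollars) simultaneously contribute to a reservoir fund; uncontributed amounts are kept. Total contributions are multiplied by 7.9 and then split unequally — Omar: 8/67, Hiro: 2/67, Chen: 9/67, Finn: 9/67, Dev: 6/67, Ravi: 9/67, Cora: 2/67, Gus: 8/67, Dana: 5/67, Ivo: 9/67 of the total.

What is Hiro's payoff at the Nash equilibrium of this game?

Player j's private return per contributed unit is 7.9 × (j's share). Contributing is weakly dominant for j when that share is at least 1/7.9 = 0.1266, and contributing 0 is dominant otherwise.
Chen, Finn, Ravi and Ivo are above the threshold, contributing 52 each; the remaining 6 contribute 0. Total contributed: 208.
Hiro keeps 52 and receives 7.9 × 208 × 2/67 = 49.05 from the reservoir fund, for a payoff of 101.05.

101.05 thousand dollars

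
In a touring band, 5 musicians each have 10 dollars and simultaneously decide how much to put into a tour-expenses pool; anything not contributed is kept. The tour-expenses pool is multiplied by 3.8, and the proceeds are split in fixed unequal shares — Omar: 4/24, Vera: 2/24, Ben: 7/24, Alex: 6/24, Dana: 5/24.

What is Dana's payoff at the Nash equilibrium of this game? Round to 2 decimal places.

17.92 dollars

A player with share s gets back 3.8·s per unit contributed, so full contribution is dominant for anyone with s > 1/3.8 = 0.2632 and zero contribution is dominant for anyone below.
Only Ben (7/24) clears that bar, contributing 10; the remaining 4 contribute 0. Total contributed: 10.
Dana keeps 10 and receives 3.8 × 10 × 5/24 = 7.92 from the tour-expenses pool, for a payoff of 17.92.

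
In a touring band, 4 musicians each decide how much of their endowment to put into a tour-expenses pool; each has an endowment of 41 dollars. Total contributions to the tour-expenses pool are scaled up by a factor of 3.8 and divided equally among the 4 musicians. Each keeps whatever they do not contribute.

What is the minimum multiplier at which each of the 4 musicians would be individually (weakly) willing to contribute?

A contributed unit returns (multiplier)/4 to its contributor.
This reaches 1 exactly when the multiplier is 4.

4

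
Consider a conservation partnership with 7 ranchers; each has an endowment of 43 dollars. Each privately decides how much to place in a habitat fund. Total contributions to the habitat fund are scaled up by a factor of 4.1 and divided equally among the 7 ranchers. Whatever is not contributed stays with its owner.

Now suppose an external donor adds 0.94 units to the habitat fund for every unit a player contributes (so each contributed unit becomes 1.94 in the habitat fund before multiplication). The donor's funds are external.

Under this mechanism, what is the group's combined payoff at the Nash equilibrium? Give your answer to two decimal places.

2394.15 dollars

With the mechanism, a contributed unit returns 4.1 × 1.94 / 7 = 1.1363 per unit of net cost to the contributor — now above 1 — so contributing fully is weakly dominant for every player.
At the Nash equilibrium everyone contributes 43. Group total payoff = 4.1 × 1.94 × 301 = 2394.15.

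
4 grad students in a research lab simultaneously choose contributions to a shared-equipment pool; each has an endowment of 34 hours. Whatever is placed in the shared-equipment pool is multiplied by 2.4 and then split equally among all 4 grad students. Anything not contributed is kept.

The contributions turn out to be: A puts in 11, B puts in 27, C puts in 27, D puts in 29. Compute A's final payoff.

79.40 hours

Total contributed: 11 + 27 + 27 + 29 = 94.
Each receives 2.4 × 94 / 4 = 56.40 from the shared-equipment pool.
A keeps 34 − 11 = 23, so A's payoff is 23 + 56.40 = 79.40.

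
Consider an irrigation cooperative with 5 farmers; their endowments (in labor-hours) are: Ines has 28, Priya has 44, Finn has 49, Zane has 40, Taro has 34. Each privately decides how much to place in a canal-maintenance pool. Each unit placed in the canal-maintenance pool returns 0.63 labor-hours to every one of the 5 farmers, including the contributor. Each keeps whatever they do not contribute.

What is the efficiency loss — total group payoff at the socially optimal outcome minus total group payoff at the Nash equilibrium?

419.25 labor-hours

The private return per contributed unit is 0.63 < 1 for everyone, so the Nash equilibrium is zero contribution and the group total is Σ E_j = 28 + 44 + 49 + 40 + 34 = 195.
Each contributed unit returns 3.150 to the group, so the social optimum is full contribution by everyone: group total = 3.150 × 195 = 614.25.
Efficiency loss = (3.150 − 1) × 195 = 419.25.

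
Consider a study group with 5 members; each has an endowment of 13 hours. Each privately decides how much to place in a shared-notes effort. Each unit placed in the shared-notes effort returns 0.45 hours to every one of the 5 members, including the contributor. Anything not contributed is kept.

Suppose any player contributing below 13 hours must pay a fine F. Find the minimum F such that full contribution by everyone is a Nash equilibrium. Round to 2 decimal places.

7.15 hours

Given the others contribute fully, the best deviation is to contribute 0 (any partial contribution still incurs the fine and gives up units whose private return 0.45 is below 1).
Deviating from 13 to 0 saves 13 hours but forfeits the deviator's share of the drop in the shared-notes effort: 0.45 × 13 = 5.85.
So the deviation gain is 13 − 5.85 = 7.15, and the fine must be at least 7.15 hours to wipe it out.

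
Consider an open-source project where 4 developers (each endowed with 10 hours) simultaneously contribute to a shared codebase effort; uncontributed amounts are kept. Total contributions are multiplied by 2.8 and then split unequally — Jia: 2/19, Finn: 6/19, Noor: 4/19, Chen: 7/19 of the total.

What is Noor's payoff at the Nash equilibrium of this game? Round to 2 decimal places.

A player with share s gets back 2.8·s per unit contributed, so full contribution is dominant for anyone with s > 1/2.8 = 0.3571 and zero contribution is dominant for anyone below.
The only share above 0.3571 is Chen's 7/19, contributing 10; the remaining 3 contribute 0. Total contributed: 10.
Noor keeps 10 and receives 2.8 × 10 × 4/19 = 5.89 from the shared codebase effort, for a payoff of 15.89.

15.89 hours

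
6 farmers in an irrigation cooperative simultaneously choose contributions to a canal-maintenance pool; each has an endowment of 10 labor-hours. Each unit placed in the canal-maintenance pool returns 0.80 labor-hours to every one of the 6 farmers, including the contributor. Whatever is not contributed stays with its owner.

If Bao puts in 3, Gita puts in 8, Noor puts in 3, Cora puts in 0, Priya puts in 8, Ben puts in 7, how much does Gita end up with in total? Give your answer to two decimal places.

25.20 labor-hours

Total contributed: 3 + 8 + 3 + 0 + 8 + 7 = 29.
Each receives 0.80 × 29 = 23.20 from the canal-maintenance pool.
Gita keeps 10 − 8 = 2, so Gita's payoff is 2 + 23.20 = 25.20.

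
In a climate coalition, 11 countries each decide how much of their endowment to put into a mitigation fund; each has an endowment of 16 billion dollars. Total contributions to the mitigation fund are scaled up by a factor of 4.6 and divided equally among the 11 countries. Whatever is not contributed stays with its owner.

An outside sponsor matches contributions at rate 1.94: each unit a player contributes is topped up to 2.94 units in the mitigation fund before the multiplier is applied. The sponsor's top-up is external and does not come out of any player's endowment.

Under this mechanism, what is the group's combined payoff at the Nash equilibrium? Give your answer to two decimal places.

2380.22 billion dollars

Under the mechanism each unit contributed yields 4.6 × 2.94 / 11 = 1.2295 back to its contributor per unit of net cost, which exceeds 1, making full contribution the dominant choice for everyone.
At the Nash equilibrium everyone contributes 16. Group total payoff = 4.6 × 2.94 × 176 = 2380.22.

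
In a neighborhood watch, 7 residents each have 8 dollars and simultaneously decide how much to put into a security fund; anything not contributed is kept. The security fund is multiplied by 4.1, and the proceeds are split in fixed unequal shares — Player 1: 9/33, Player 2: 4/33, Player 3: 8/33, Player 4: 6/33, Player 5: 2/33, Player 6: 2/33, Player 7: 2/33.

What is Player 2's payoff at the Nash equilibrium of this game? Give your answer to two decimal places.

Each unit j contributes comes back to j as 4.1 × (j's share), so j prefers to contribute only if that share exceeds 1/4.1 = 0.2439; otherwise keeping the unit dominates.
The only share above 0.2439 is Player 1's 9/33, contributing 8; the remaining 6 contribute 0. Total contributed: 8.
Player 2 keeps 8 and receives 4.1 × 8 × 4/33 = 3.98 from the security fund, for a payoff of 11.98.

11.98 dollars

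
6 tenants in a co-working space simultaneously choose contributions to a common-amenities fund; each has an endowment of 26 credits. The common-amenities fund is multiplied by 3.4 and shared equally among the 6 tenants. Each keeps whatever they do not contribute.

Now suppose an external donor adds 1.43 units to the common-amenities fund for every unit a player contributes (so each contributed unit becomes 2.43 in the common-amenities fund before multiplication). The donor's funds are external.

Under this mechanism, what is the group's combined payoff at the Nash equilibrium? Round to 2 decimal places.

Under the mechanism each unit contributed yields 3.4 × 2.43 / 6 = 1.3770 back to its contributor per unit of net cost, which exceeds 1, making full contribution the dominant choice for everyone.
So the Nash equilibrium is full contribution by all 6; the group earns 3.4 × 2.43 × 156 = 1288.87.

1288.87 credits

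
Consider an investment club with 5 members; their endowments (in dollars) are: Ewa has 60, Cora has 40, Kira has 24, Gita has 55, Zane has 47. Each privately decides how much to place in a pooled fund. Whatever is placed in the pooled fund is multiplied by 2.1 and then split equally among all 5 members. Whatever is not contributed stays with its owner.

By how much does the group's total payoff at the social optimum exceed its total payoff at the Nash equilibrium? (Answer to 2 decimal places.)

248.60 dollars

The private return per contributed unit is 2.1/5 = 0.4200 < 1 for every player regardless of endowment, so the Nash equilibrium is zero contribution and the group total is Σ E_j = 60 + 40 + 24 + 55 + 47 = 226.
Each contributed unit returns 2.100 to the group, so the social optimum is full contribution by everyone: group total = 2.100 × 226 = 474.60.
Efficiency loss = (2.100 − 1) × 226 = 248.60.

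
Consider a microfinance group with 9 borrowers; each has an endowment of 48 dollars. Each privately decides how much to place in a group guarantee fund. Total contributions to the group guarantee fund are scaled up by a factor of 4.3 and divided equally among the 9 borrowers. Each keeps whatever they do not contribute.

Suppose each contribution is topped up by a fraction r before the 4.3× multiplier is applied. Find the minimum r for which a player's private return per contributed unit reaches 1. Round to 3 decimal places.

1.093

With matching at rate r, one contributed unit becomes (1 + r) in the group guarantee fund and returns 4.3 × (1 + r) / 9 to the contributor.
Setting this equal to 1: 1 + r = 9/4.3 = 2.0930.
So the minimum matching rate is r = 2.0930 − 1 = 1.093.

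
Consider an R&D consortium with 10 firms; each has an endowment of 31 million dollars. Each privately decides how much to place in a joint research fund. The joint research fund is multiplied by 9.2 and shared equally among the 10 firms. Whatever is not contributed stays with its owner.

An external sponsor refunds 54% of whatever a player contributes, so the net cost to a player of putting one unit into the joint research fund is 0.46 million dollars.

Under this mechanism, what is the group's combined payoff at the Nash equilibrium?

With the mechanism, a contributed unit returns (9.2/10) / 0.46 = 2.0000 per unit of net cost to the contributor — now above 1 — so contributing fully is weakly dominant for every player.
So the Nash equilibrium is full contribution by all 10; the group earns 10 × (31 × 0.54 + 9.2 × 31) = 3019.40.

3019.40 million dollars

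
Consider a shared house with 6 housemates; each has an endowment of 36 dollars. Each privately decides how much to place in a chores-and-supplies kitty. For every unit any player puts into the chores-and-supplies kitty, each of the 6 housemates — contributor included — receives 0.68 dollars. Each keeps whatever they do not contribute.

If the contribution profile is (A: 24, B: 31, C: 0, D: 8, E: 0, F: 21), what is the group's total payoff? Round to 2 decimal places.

Total contributed: 24 + 31 + 0 + 8 + 0 + 21 = 84; total kept: 6 × 36 − 84 = 132.
The chores-and-supplies kitty pays out 0.68 × 6 × 84 = 342.72 in aggregate.
Group total = 132 + 342.72 = 474.72.

474.72 dollars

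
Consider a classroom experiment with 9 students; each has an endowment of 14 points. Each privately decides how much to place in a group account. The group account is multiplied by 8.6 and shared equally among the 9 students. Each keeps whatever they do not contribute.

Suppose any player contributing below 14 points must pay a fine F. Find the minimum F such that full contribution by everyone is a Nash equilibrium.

Given the others contribute fully, the best deviation is to contribute 0 (any partial contribution still incurs the fine and gives up units whose private return 0.9556 is below 1).
Deviating from 14 to 0 saves 14 points but forfeits the deviator's share of the drop in the group account: 8.6/9 × 14 = 13.38.
So the deviation gain is 14 − 13.38 = 0.62, and the fine must be at least 0.62 points to wipe it out.

0.62 points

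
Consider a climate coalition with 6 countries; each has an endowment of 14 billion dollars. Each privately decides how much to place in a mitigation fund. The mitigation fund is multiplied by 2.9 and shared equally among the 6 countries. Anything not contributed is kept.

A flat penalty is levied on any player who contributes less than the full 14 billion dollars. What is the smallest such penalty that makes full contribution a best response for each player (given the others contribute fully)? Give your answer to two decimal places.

7.23 billion dollars

Given the others contribute fully, the best deviation is to contribute 0 (any partial contribution still incurs the fine and gives up units whose private return 0.4833 is below 1).
Deviating from 14 to 0 saves 14 billion dollars but forfeits the deviator's share of the drop in the mitigation fund: 2.9/6 × 14 = 6.77.
So the deviation gain is 14 − 6.77 = 7.23, and the fine must be at least 7.23 billion dollars to wipe it out.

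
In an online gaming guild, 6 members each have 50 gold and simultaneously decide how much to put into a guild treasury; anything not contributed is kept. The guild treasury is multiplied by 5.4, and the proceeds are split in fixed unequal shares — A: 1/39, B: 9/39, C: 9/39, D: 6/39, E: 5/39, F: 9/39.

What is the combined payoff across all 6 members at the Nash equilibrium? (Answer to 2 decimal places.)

960.00 gold

Each unit j contributes comes back to j as 5.4 × (j's share), so j prefers to contribute only if that share exceeds 1/5.4 = 0.1852; otherwise keeping the unit dominates.
The shares above 0.1852 belong to B, C and F, contributing 50 each; the remaining 3 contribute 0. Total contributed: 150.
The guild treasury pays out 5.4 × 150 = 810.00 in total (split across the unequal shares, but the aggregate is all that matters for the group sum).
The 3 free-riders keep 50 each, adding 150. Group total = 150 + 810.00 = 960.00.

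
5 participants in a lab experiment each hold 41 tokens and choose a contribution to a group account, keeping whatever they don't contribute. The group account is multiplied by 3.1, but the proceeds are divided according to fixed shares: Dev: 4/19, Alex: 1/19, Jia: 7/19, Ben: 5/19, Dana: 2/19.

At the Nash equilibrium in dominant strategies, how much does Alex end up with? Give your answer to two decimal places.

47.69 tokens

Each unit j contributes comes back to j as 3.1 × (j's share), so j prefers to contribute only if that share exceeds 1/3.1 = 0.3226; otherwise keeping the unit dominates.
Jia alone (share 7/19) is above the threshold, contributing 41; the remaining 4 contribute 0. Total contributed: 41.
Alex keeps 41 and receives 3.1 × 41 × 1/19 = 6.69 from the group account, for a payoff of 47.69.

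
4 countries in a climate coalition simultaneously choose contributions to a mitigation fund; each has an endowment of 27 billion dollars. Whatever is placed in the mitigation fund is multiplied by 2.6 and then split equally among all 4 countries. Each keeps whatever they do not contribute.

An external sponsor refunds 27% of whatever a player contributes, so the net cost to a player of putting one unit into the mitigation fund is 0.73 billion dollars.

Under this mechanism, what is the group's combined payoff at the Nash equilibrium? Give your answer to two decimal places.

108.00 billion dollars

The effective private return is (2.6/4) / 0.73 = 0.8904, which is still under 1, so the mechanism doesn't change anyone's dominant strategy: zero contribution.
Everyone keeps their endowment and the group total is 4 × 27 = 108.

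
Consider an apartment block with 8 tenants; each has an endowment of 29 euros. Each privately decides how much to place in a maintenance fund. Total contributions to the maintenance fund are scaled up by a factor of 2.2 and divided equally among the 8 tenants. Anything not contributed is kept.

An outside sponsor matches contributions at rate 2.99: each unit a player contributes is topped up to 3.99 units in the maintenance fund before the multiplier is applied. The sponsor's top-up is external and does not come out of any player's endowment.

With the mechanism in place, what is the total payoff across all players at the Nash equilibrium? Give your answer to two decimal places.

With the mechanism, a contributed unit returns 2.2 × 3.99 / 8 = 1.0973 per unit of net cost to the contributor — now above 1 — so contributing fully is weakly dominant for every player.
At the Nash equilibrium everyone contributes 29. Group total payoff = 2.2 × 3.99 × 232 = 2036.50.

2036.50 euros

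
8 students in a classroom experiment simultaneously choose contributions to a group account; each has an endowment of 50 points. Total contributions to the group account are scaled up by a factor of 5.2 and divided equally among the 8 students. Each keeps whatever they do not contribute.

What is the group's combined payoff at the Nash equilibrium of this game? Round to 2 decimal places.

400.00 points

Each contributed unit returns 5.2/8 = 0.6500 to its contributor — below 1 — so contributing 0 is dominant for every player. At the Nash equilibrium everyone keeps their 50, and the group total is 8 × 50 = 400.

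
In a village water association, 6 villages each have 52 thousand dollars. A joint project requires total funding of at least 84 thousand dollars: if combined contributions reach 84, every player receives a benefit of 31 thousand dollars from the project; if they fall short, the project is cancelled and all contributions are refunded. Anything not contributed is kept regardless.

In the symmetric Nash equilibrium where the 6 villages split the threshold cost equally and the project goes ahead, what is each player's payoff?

Equal share of the threshold: 84/6 = 14.
At this profile no one gains by cutting their contribution: any cut drops the total below 84, the project is cancelled, contributions are refunded, and the deviator ends with 52, which is less than 52 − 14 + 31 = 69. Contributing more than 14 just wastes the excess. So contributing exactly 14 is a best response.
Each player's payoff: 52 − 14 + 31 = 69.

69 thousand dollars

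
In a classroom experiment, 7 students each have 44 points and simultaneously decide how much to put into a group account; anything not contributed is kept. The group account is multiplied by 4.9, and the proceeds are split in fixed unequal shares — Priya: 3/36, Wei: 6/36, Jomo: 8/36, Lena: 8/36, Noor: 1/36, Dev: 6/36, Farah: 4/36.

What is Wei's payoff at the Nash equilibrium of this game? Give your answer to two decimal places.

115.87 points

For player j, contributing a unit is worthwhile iff 4.9 × (j's share) ≥ 1, i.e. iff j's share is at least 0.2041.
Jomo and Lena are above the threshold, contributing 44 each; the remaining 5 contribute 0. Total contributed: 88.
Wei keeps 44 and receives 4.9 × 88 × 6/36 = 71.87 from the group account, for a payoff of 115.87.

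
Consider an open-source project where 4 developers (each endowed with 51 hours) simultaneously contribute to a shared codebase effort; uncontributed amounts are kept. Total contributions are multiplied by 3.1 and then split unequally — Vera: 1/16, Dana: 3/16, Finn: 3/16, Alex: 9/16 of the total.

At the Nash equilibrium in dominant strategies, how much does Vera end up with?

For player j, contributing a unit is worthwhile iff 3.1 × (j's share) ≥ 1, i.e. iff j's share is at least 0.3226.
Alex alone (share 9/16) is above the threshold, contributing 51; the remaining 3 contribute 0. Total contributed: 51.
Vera keeps 51 and receives 3.1 × 51 × 1/16 = 9.88 from the shared codebase effort, for a payoff of 60.88.

60.88 hours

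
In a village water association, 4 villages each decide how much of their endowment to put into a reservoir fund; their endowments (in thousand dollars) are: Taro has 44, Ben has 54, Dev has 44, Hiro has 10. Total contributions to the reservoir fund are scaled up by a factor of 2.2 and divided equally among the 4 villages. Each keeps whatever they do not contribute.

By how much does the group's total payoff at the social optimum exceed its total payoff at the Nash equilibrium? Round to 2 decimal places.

182.40 thousand dollars

The private return per contributed unit is 2.2/4 = 0.5500 < 1 for every player regardless of endowment, so the Nash equilibrium is zero contribution and the group total is Σ E_j = 44 + 54 + 44 + 10 = 152.
Each contributed unit returns 2.200 to the group, so the social optimum is full contribution by everyone: group total = 2.200 × 152 = 334.40.
Efficiency loss = (2.200 − 1) × 152 = 182.40.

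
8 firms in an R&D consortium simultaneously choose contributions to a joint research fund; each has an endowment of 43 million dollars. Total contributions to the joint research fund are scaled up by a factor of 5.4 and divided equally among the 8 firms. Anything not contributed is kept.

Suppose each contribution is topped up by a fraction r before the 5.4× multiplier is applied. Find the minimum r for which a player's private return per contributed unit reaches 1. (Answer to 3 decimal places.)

With matching at rate r, one contributed unit becomes (1 + r) in the joint research fund and returns 5.4 × (1 + r) / 8 to the contributor.
Setting this equal to 1: 1 + r = 8/5.4 = 1.4815.
So the minimum matching rate is r = 1.4815 − 1 = 0.481.

0.481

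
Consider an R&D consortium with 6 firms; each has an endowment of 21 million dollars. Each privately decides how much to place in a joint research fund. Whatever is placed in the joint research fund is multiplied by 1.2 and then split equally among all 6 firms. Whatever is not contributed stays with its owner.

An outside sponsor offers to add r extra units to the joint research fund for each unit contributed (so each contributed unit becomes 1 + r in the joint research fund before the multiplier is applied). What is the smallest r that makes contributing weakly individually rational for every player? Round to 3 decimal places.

4.000

With matching at rate r, one contributed unit becomes (1 + r) in the joint research fund and returns 1.2 × (1 + r) / 6 to the contributor.
Setting this equal to 1: 1 + r = 6/1.2 = 5.0000.
So the minimum matching rate is r = 5.0000 − 1 = 4.000.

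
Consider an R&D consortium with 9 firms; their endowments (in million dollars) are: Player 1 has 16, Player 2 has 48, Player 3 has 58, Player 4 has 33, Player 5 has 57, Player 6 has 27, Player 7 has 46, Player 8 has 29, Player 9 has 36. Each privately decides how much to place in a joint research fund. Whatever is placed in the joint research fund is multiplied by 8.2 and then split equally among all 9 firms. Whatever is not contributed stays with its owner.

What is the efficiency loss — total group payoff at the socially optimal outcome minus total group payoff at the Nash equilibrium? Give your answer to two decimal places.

The private return per contributed unit is 8.2/9 = 0.9111 < 1 for every player regardless of endowment, so the Nash equilibrium is zero contribution and the group total is Σ E_j = 16 + 48 + 58 + 33 + 57 + 27 + 46 + 29 + 36 = 350.
Each contributed unit returns 8.200 to the group, so the social optimum is full contribution by everyone: group total = 8.200 × 350 = 2870.00.
Efficiency loss = (8.200 − 1) × 350 = 2520.00.

2520.00 million dollars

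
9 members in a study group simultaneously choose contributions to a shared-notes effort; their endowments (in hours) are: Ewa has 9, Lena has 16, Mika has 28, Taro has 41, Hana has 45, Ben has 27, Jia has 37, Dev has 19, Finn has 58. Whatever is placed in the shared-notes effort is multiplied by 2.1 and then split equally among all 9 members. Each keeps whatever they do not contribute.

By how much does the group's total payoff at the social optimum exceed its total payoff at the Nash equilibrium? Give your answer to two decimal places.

The private return per contributed unit is 2.1/9 = 0.2333 < 1 for every player regardless of endowment, so the Nash equilibrium is zero contribution and the group total is Σ E_j = 9 + 16 + 28 + 41 + 45 + 27 + 37 + 19 + 58 = 280.
Each contributed unit returns 2.100 to the group, so the social optimum is full contribution by everyone: group total = 2.100 × 280 = 588.00.
Efficiency loss = (2.100 − 1) × 280 = 308.00.

308.00 hours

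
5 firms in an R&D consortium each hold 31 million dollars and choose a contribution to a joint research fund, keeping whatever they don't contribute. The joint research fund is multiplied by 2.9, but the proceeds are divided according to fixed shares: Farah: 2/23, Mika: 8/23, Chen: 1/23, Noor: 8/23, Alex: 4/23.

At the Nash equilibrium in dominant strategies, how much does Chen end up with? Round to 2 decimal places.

Each unit j contributes comes back to j as 2.9 × (j's share), so j prefers to contribute only if that share exceeds 1/2.9 = 0.3448; otherwise keeping the unit dominates.
The shares above 0.3448 belong to Mika and Noor, contributing 31 each; the remaining 3 contribute 0. Total contributed: 62.
Chen keeps 31 and receives 2.9 × 62 × 1/23 = 7.82 from the joint research fund, for a payoff of 38.82.

38.82 million dollars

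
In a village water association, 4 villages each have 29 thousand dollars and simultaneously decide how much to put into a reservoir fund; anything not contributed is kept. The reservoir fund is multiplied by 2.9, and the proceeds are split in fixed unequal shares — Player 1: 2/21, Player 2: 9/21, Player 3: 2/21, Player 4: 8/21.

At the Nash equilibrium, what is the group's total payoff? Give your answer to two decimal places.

A player with share s gets back 2.9·s per unit contributed, so full contribution is dominant for anyone with s > 1/2.9 = 0.3448 and zero contribution is dominant for anyone below.
Player 2 and Player 4 are above the threshold, contributing 29 each; the remaining 2 contribute 0. Total contributed: 58.
The reservoir fund pays out 2.9 × 58 = 168.20 in total (split across the unequal shares, but the aggregate is all that matters for the group sum).
The 2 free-riders keep 29 each, adding 58. Group total = 58 + 168.20 = 226.20.

226.20 thousand dollars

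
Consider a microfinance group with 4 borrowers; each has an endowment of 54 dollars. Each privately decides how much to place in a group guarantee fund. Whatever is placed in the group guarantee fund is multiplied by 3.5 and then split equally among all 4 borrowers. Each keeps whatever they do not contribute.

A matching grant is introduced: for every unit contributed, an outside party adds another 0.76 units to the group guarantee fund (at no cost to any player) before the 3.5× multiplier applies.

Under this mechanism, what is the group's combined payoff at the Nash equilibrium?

With the mechanism, a contributed unit returns 3.5 × 1.76 / 4 = 1.5400 per unit of net cost to the contributor — now above 1 — so contributing fully is weakly dominant for every player.
So the Nash equilibrium is full contribution by all 4; the group earns 3.5 × 1.76 × 216 = 1330.56.

1330.56 dollars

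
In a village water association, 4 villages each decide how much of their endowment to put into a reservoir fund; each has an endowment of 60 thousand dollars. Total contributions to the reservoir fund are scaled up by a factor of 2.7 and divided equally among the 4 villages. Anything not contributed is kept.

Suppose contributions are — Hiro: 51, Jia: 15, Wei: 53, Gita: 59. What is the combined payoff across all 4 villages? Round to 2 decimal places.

Total contributed: 51 + 15 + 53 + 59 = 178; total kept: 4 × 60 − 178 = 62.
The reservoir fund pays out 2.7 × 178 = 480.60 in aggregate.
Group total = 62 + 480.60 = 542.60.

542.60 thousand dollars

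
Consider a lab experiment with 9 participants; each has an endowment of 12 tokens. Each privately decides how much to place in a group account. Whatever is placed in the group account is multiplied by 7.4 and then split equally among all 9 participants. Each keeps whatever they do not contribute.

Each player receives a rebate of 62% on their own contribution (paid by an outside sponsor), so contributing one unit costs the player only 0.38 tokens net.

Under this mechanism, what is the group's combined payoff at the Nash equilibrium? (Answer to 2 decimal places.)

The effective private return per unit is now (7.4/9) / 0.38 = 2.1637 > 1, so every player's dominant strategy flips to full contribution.
At the Nash equilibrium everyone contributes 12. Group total payoff = 9 × (12 × 0.62 + 7.4 × 12) = 866.16.

866.16 tokens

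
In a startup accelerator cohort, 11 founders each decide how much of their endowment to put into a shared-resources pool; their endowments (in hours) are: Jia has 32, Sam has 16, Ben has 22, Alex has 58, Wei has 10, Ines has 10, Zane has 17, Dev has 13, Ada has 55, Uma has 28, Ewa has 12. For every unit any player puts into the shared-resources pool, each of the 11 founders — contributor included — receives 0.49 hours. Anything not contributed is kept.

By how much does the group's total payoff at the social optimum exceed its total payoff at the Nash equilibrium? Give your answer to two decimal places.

1198.47 hours

The private return per contributed unit is 0.49 < 1 for everyone, so the Nash equilibrium is zero contribution and the group total is Σ E_j = 32 + 16 + 22 + 58 + 10 + 10 + 17 + 13 + 55 + 28 + 12 = 273.
Each contributed unit returns 5.390 to the group, so the social optimum is full contribution by everyone: group total = 5.390 × 273 = 1471.47.
Efficiency loss = (5.390 − 1) × 273 = 1198.47.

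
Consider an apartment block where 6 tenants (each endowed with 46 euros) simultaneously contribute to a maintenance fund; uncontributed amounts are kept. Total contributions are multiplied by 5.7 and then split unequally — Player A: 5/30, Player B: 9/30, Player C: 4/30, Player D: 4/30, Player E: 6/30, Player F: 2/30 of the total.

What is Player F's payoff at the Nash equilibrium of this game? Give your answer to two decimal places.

80.96 euros

For player j, contributing a unit is worthwhile iff 5.7 × (j's share) ≥ 1, i.e. iff j's share is at least 0.1754.
Player B and Player E clear that bar, contributing 46 each; the remaining 4 contribute 0. Total contributed: 92.
Player F keeps 46 and receives 5.7 × 92 × 2/30 = 34.96 from the maintenance fund, for a payoff of 80.96.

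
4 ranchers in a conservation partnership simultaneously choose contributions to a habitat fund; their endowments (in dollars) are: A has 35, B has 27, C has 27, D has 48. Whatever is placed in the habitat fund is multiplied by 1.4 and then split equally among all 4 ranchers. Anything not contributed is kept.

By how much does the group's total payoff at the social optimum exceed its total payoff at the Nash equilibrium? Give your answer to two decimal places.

54.80 dollars

The private return per contributed unit is 1.4/4 = 0.3500 < 1 for every player regardless of endowment, so the Nash equilibrium is zero contribution and the group total is Σ E_j = 35 + 27 + 27 + 48 = 137.
Each contributed unit returns 1.400 to the group, so the social optimum is full contribution by everyone: group total = 1.400 × 137 = 191.80.
Efficiency loss = (1.400 − 1) × 137 = 54.80.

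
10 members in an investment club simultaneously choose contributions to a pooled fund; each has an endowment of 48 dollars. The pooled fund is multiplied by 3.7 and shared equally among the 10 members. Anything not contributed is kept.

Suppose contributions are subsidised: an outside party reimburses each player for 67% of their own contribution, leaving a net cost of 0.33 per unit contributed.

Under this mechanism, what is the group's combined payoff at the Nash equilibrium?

2097.60 dollars

Under the mechanism each unit contributed yields (3.7/10) / 0.33 = 1.1212 back to its contributor per unit of net cost, which exceeds 1, making full contribution the dominant choice for everyone.
At the Nash equilibrium everyone contributes 48. Group total payoff = 10 × (48 × 0.67 + 3.7 × 48) = 2097.60.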